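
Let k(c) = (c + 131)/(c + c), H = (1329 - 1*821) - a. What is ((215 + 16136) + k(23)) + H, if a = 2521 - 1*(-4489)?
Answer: 226604/23 ≈ 9852.3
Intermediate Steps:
a = 7010 (a = 2521 + 4489 = 7010)
H = -6502 (H = (1329 - 1*821) - 1*7010 = (1329 - 821) - 7010 = 508 - 7010 = -6502)
k(c) = (131 + c)/(2*c) (k(c) = (131 + c)/((2*c)) = (131 + c)*(1/(2*c)) = (131 + c)/(2*c))
((215 + 16136) + k(23)) + H = ((215 + 16136) + (½)*(131 + 23)/23) - 6502 = (16351 + (½)*(1/23)*154) - 6502 = (16351 + 77/23) - 6502 = 376150/23 - 6502 = 226604/23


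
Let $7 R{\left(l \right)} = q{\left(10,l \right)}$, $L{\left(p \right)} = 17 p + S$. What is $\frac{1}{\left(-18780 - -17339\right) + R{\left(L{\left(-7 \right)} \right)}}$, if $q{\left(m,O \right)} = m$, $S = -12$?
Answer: $- \frac{7}{10077} \approx -0.00069465$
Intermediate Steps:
$L{\left(p \right)} = -12 + 17 p$ ($L{\left(p \right)} = 17 p - 12 = -12 + 17 p$)
$R{\left(l \right)} = \frac{10}{7}$ ($R{\left(l \right)} = \frac{1}{7} \cdot 10 = \frac{10}{7}$)
$\frac{1}{\left(-18780 - -17339\right) + R{\left(L{\left(-7 \right)} \right)}} = \frac{1}{\left(-18780 - -17339\right) + \frac{10}{7}} = \frac{1}{\left(-18780 + 17339\right) + \frac{10}{7}} = \frac{1}{-1441 + \frac{10}{7}} = \frac{1}{- \frac{10077}{7}} = - \frac{7}{10077}$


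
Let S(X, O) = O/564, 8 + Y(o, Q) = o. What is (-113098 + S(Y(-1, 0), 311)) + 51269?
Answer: -34871245/564 ≈ -61828.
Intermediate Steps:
Y(o, Q) = -8 + o
S(X, O) = O/564 (S(X, O) = O*(1/564) = O/564)
(-113098 + S(Y(-1, 0), 311)) + 51269 = (-113098 + (1/564)*311) + 51269 = (-113098 + 311/564) + 51269 = -63786961/564 + 51269 = -34871245/564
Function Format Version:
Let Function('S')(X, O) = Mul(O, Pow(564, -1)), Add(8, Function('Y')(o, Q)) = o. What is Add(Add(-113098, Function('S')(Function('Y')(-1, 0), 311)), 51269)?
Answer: Rational(-34871245, 564) ≈ -61828.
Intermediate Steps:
Function('Y')(o, Q) = Add(-8, o)
Function('S')(X, O) = Mul(Rational(1, 564), O) (Function('S')(X, O) = Mul(O, Rational(1, 564)) = Mul(Rational(1, 564), O))
Add(Add(-113098, Function('S')(Function('Y')(-1, 0), 311)), 51269) = Add(Add(-113098, Mul(Rational(1, 564), 311)), 51269) = Add(Add(-113098, Rational(311, 564)), 51269) = Add(Rational(-63786961, 564), 51269) = Rational(-34871245, 564)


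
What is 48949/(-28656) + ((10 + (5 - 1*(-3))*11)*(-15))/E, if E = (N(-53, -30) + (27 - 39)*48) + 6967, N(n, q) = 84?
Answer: -10259117/5301360 ≈ -1.9352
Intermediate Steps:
E = 6475 (E = (84 + (27 - 39)*48) + 6967 = (84 - 12*48) + 6967 = (84 - 576) + 6967 = -492 + 6967 = 6475)
48949/(-28656) + ((10 + (5 - 1*(-3))*11)*(-15))/E = 48949/(-28656) + ((10 + (5 - 1*(-3))*11)*(-15))/6475 = 48949*(-1/28656) + ((10 + (5 + 3)*11)*(-15))*(1/6475) = -48949/28656 + ((10 + 8*11)*(-15))*(1/6475) = -48949/28656 + ((10 + 88)*(-15))*(1/6475) = -48949/28656 + (98*(-15))*(1/6475) = -48949/28656 - 1470*1/6475 = -48949/28656 - 42/185 = -10259117/5301360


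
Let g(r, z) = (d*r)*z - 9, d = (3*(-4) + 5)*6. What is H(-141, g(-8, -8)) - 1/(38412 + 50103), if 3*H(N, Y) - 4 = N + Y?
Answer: -83617171/88515 ≈ -944.67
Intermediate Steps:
d = -42 (d = (-12 + 5)*6 = -7*6 = -42)
g(r, z) = -9 - 42*r*z (g(r, z) = (-42*r)*z - 9 = -42*r*z - 9 = -9 - 42*r*z)
H(N, Y) = 4/3 + N/3 + Y/3 (H(N, Y) = 4/3 + (N + Y)/3 = 4/3 + (N/3 + Y/3) = 4/3 + N/3 + Y/3)
H(-141, g(-8, -8)) - 1/(38412 + 50103) = (4/3 + (⅓)*(-141) + (-9 - 42*(-8)*(-8))/3) - 1/(38412 + 50103) = (4/3 - 47 + (-9 - 2688)/3) - 1/88515 = (4/3 - 47 + (⅓)*(-2697)) - 1*1/88515 = (4/3 - 47 - 899) - 1/88515 = -2834/3 - 1/88515 = -83617171/88515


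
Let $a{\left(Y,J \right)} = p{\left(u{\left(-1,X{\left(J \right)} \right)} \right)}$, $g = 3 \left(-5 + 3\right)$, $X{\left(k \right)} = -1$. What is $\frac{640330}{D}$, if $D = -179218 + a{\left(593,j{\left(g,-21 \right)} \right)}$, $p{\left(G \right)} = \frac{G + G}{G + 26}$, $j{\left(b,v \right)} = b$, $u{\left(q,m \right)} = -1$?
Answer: $- \frac{8004125}{2240226} \approx -3.5729$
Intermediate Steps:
$g = -6$ ($g = 3 \left(-2\right) = -6$)
$p{\left(G \right)} = \frac{2 G}{26 + G}$
$a{\left(Y,J \right)} = - \frac{2}{25}$ ($a{\left(Y,J \right)} = 2 \left(-1\right) \frac{1}{26 - 1} = 2 \left(-1\right) \frac{1}{25} = - \frac{2}{25}$)
$D = - \frac{4480452}{25}$ ($D = -179218 - \frac{2}{25} = - \frac{4480452}{25} \approx -1.7922 \cdot 10^{5}$)
$\frac{640330}{D} = \frac{640330}{- \frac{4480452}{25}} = 640330 \left(- \frac{25}{4480452}\right) = - \frac{8004125}{2240226}$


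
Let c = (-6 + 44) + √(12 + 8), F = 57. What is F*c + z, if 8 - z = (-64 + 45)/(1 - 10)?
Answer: 19547/9 + 114*√5 ≈ 2426.8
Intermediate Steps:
c = 38 + 2*√5 (c = 38 + √20 = 38 + 2*√5 ≈ 42.472)
z = 53/9 (z = 8 - (-64 + 45)/(1 - 10) = 8 - (-19)/(-9) = 8 - (-19)*(-1)/9 = 8 - 1*19/9 = 8 - 19/9 = 53/9 ≈ 5.8889)
F*c + z = 57*(38 + 2*√5) + 53/9 = (2166 + 114*√5) + 53/9 = 19547/9 + 114*√5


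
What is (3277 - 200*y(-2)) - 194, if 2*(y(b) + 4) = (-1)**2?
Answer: 3783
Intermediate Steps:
y(b) = -7/2 (y(b) = -4 + (1/2)*(-1)**2 = -4 + (1/2)*1 = -4 + 1/2 = -7/2)
(3277 - 200*y(-2)) - 194 = (3277 - 200*(-7/2)) - 194 = (3277 + 700) - 194 = 3977 - 194 = 3783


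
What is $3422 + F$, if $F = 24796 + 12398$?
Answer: $40616$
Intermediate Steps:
$F = 37194$
$3422 + F = 3422 + 37194 = 40616$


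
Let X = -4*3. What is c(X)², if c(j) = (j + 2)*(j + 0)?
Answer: 14400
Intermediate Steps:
X = -12
c(j) = j*(2 + j) (c(j) = (2 + j)*j = j*(2 + j))
c(X)² = (-12*(2 - 12))² = (-12*(-10))² = 120² = 14400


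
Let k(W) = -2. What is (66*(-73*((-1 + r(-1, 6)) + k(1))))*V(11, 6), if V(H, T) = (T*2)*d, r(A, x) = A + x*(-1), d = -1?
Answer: -578160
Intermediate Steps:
r(A, x) = A - x
V(H, T) = -2*T (V(H, T) = (T*2)*(-1) = (2*T)*(-1) = -2*T)
(66*(-73*((-1 + r(-1, 6)) + k(1))))*V(11, 6) = (66*(-73*((-1 + (-1 - 1*6)) - 2)))*(-2*6) = (66*(-73*((-1 + (-1 - 6)) - 2)))*(-12) = (66*(-73*((-1 - 7) - 2)))*(-12) = (66*(-73*(-8 - 2)))*(-12) = (66*(-73*(-10)))*(-12) = (66*730)*(-12) = 48180*(-12) = -578160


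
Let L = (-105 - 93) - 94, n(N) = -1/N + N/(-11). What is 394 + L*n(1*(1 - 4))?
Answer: 7162/33 ≈ 217.03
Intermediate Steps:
n(N) = -1/N - N/11 (n(N) = -1/N + N*(-1/11) = -1/N - N/11)
L = -292 (L = -198 - 94 = -292)
394 + L*n(1*(1 - 4)) = 394 - 292*(-1/(1*(1 - 4)) - (1 - 4)/11) = 394 - 292*(-1/(1*(-3)) - (-3)/11) = 394 - 292*(-1/(-3) - 1/11*(-3)) = 394 - 292*(-1*(-⅓) + 3/11) = 394 - 292*(⅓ + 3/11) = 394 - 292*20/33 = 394 - 5840/33 = 7162/33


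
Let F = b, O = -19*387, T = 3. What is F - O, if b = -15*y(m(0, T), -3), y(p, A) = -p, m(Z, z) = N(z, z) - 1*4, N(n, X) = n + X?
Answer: 7383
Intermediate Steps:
N(n, X) = X + n
m(Z, z) = -4 + 2*z (m(Z, z) = (z + z) - 1*4 = 2*z - 4 = -4 + 2*z)
O = -7353
b = 30 (b = -(-15)*(-4 + 2*3) = -(-15)*(-4 + 6) = -(-15)*2 = -15*(-2) = 30)
F = 30
F - O = 30 - 1*(-7353) = 30 + 7353 = 7383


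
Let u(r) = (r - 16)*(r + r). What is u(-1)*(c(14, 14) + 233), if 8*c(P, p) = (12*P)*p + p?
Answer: 35955/2 ≈ 17978.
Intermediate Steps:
u(r) = 2*r*(-16 + r) (u(r) = (-16 + r)*(2*r) = 2*r*(-16 + r))
c(P, p) = p/8 + 3*P*p/2 (c(P, p) = ((12*P)*p + p)/8 = (12*P*p + p)/8 = (p + 12*P*p)/8 = p/8 + 3*P*p/2)
u(-1)*(c(14, 14) + 233) = (2*(-1)*(-16 - 1))*((1/8)*14*(1 + 12*14) + 233) = (2*(-1)*(-17))*((1/8)*14*(1 + 168) + 233) = 34*((1/8)*14*169 + 233) = 34*(1183/4 + 233) = 34*(2115/4) = 35955/2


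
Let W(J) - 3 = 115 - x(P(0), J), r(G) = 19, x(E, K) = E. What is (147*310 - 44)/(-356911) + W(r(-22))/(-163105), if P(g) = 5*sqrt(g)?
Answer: -7467633728/58213968655 ≈ -0.12828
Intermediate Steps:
W(J) = 118 (W(J) = 3 + (115 - 5*sqrt(0)) = 3 + (115 - 5*0) = 3 + (115 - 1*0) = 3 + (115 + 0) = 3 + 115 = 118)
(147*310 - 44)/(-356911) + W(r(-22))/(-163105) = (147*310 - 44)/(-356911) + 118/(-163105) = (45570 - 44)*(-1/356911) + 118*(-1/163105) = 45526*(-1/356911) - 118/163105 = -45526/356911 - 118/163105 = -7467633728/58213968655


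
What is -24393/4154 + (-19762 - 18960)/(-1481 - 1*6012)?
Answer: -21925561/31125922 ≈ -0.70441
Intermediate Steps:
-24393/4154 + (-19762 - 18960)/(-1481 - 1*6012) = -24393*1/4154 - 38722/(-1481 - 6012) = -24393/4154 - 38722/(-7493) = -24393/4154 - 38722*(-1/7493) = -24393/4154 + 38722/7493 = -21925561/31125922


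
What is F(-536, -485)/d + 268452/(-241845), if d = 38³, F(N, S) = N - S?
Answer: -4914277413/4423506280 ≈ -1.1109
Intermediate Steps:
d = 54872
F(-536, -485)/d + 268452/(-241845) = (-536 - 1*(-485))/54872 + 268452/(-241845) = (-536 + 485)*(1/54872) + 268452*(-1/241845) = -51*1/54872 - 89484/80615 = -51/54872 - 89484/80615 = -4914277413/4423506280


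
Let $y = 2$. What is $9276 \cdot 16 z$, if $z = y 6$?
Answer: $1780992$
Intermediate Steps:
$z = 12$ ($z = 2 \cdot 6 = 12$)
$9276 \cdot 16 z = 9276 \cdot 16 \cdot 12 = 9276 \cdot 192 = 1780992$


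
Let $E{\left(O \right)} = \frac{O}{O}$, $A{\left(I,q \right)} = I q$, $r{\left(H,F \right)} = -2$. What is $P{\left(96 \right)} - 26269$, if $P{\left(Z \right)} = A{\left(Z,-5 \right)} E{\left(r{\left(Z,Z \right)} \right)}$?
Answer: $-26749$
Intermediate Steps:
$E{\left(O \right)} = 1$
$P{\left(Z \right)} = - 5 Z$ ($P{\left(Z \right)} = Z \left(-5\right) 1 = - 5 Z 1 = - 5 Z$)
$P{\left(96 \right)} - 26269 = \left(-5\right) 96 - 26269 = -480 - 26269 = -26749$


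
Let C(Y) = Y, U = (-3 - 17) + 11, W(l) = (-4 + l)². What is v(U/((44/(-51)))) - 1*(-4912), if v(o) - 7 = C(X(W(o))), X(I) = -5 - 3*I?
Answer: 9273237/1936 ≈ 4789.9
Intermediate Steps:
U = -9 (U = -20 + 11 = -9)
v(o) = 2 - 3*(-4 + o)² (v(o) = 7 + (-5 - 3*(-4 + o)²) = 2 - 3*(-4 + o)²)
v(U/((44/(-51)))) - 1*(-4912) = (2 - 3*(-4 - 9/(44/(-51)))²) - 1*(-4912) = (2 - 3*(-4 - 9/(44*(-1/51)))²) + 4912 = (2 - 3*(-4 - 9/(-44/51))²) + 4912 = (2 - 3*(-4 - 9*(-51/44))²) + 4912 = (2 - 3*(-4 + 459/44)²) + 4912 = (2 - 3*(283/44)²) + 4912 = (2 - 3*80089/1936) + 4912 = (2 - 240267/1936) + 4912 = -236395/1936 + 4912 = 9273237/1936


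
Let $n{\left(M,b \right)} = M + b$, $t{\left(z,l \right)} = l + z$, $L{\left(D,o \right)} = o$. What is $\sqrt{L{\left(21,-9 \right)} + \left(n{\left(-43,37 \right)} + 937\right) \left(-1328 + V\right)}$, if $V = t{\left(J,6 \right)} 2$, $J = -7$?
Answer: $i \sqrt{1238239} \approx 1112.8 i$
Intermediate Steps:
$V = -2$ ($V = \left(6 - 7\right) 2 = \left(-1\right) 2 = -2$)
$\sqrt{L{\left(21,-9 \right)} + \left(n{\left(-43,37 \right)} + 937\right) \left(-1328 + V\right)} = \sqrt{-9 + \left(\left(-43 + 37\right) + 937\right) \left(-1328 - 2\right)} = \sqrt{-9 + \left(-6 + 937\right) \left(-1330\right)} = \sqrt{-9 + 931 \left(-1330\right)} = \sqrt{-9 - 1238230} = \sqrt{-1238239} = i \sqrt{1238239}$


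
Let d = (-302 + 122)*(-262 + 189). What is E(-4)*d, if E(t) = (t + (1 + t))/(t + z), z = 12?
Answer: -22995/2 ≈ -11498.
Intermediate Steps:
E(t) = (1 + 2*t)/(12 + t) (E(t) = (t + (1 + t))/(t + 12) = (1 + 2*t)/(12 + t))
d = 13140 (d = -180*(-73) = 13140)
E(-4)*d = ((1 + 2*(-4))/(12 - 4))*13140 = ((1 - 8)/8)*13140 = ((⅛)*(-7))*13140 = -7/8*13140 = -22995/2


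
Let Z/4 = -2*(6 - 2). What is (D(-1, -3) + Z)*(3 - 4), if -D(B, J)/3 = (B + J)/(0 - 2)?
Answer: 38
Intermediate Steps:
D(B, J) = 3*B/2 + 3*J/2 (D(B, J) = -3*(B + J)/(0 - 2) = -3*(B + J)/(-2) = -3*(B + J)*(-1)/2 = -3*(-B/2 - J/2) = 3*B/2 + 3*J/2)
Z = -32 (Z = 4*(-2*(6 - 2)) = 4*(-2*4) = 4*(-8) = -32)
(D(-1, -3) + Z)*(3 - 4) = (((3/2)*(-1) + (3/2)*(-3)) - 32)*(3 - 4) = ((-3/2 - 9/2) - 32)*(-1) = (-6 - 32)*(-1) = -38*(-1) = 38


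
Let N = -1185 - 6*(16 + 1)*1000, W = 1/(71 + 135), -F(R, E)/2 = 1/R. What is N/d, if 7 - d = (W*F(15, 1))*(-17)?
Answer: -159420825/10798 ≈ -14764.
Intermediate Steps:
F(R, E) = -2/R
W = 1/206 ≈ 0.0048544
N = -103185 (N = -1185 - 6*17*1000 = -1185 - 102*1000 = -1185 - 102000 = -103185)
d = 10798/1545 (d = 7 - (-2/15)/206*(-17) = 7 - (-2*1/15)/206*(-17) = 7 - (1/206)*(-2/15)*(-17) = 7 - (-1)*(-17)/1545 = 7 - 1*17/1545 = 7 - 17/1545 = 10798/1545 ≈ 6.9890)
N/d = -103185/10798/1545 = -103185*1545/10798 = -159420825/10798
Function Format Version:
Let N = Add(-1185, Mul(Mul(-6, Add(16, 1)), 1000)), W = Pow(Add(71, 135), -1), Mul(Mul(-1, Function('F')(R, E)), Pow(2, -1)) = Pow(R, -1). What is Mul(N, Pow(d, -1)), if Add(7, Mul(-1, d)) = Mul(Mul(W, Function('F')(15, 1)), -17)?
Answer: Rational(-159420825, 10798) ≈ -14764.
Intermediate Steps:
Function('F')(R, E) = Mul(-2, Pow(R, -1))
W = Rational(1, 206) (W = Pow(206, -1) = Rational(1, 206) ≈ 0.0048544)
N = -103185 (N = Add(-1185, Mul(Mul(-6, 17), 1000)) = Add(-1185, Mul(-102, 1000)) = Add(-1185, -102000) = -103185)
d = Rational(10798, 1545) (d = Add(7, Mul(-1, Mul(Mul(Rational(1, 206), Mul(-2, Pow(15, -1))), -17))) = Add(7, Mul(-1, Mul(Mul(Rational(1, 206), Mul(-2, Rational(1, 15))), -17))) = Add(7, Mul(-1, Mul(Mul(Rational(1, 206), Rational(-2, 15)), -17))) = Add(7, Mul(-1, Mul(Rational(-1, 1545), -17))) = Add(7, Mul(-1, Rational(17, 1545))) = Add(7, Rational(-17, 1545)) = Rational(10798, 1545) ≈ 6.9890)
Mul(N, Pow(d, -1)) = Mul(-103185, Pow(Rational(10798, 1545), -1)) = Mul(-103185, Rational(1545, 10798)) = Rational(-159420825, 10798)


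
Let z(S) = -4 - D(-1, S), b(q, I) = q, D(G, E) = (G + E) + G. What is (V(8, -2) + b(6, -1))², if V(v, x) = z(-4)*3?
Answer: 144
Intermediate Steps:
D(G, E) = E + 2*G (D(G, E) = (E + G) + G = E + 2*G)
z(S) = -2 - S (z(S) = -4 - (S + 2*(-1)) = -4 - (S - 2) = -4 - (-2 + S) = -4 + (2 - S) = -2 - S)
V(v, x) = 6 (V(v, x) = (-2 - 1*(-4))*3 = (-2 + 4)*3 = 2*3 = 6)
(V(8, -2) + b(6, -1))² = (6 + 6)² = 12² = 144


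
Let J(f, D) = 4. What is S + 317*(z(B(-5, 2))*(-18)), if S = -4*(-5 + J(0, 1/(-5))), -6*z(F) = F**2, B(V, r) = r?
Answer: 3808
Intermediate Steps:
z(F) = -F**2/6
S = 4 (S = -4*(-5 + 4) = -4*(-1) = 4)
S + 317*(z(B(-5, 2))*(-18)) = 4 + 317*(-1/6*2**2*(-18)) = 4 + 317*(-1/6*4*(-18)) = 4 + 317*(-2/3*(-18)) = 4 + 317*12 = 4 + 3804 = 3808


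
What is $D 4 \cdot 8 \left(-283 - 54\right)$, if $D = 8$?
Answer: $-86272$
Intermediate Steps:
$D 4 \cdot 8 \left(-283 - 54\right) = 8 \cdot 4 \cdot 8 \left(-283 - 54\right) = 32 \cdot 8 \left(-337\right) = 256 \left(-337\right) = -86272$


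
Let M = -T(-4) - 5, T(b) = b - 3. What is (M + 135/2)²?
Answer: 19321/4 ≈ 4830.3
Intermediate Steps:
T(b) = -3 + b
M = 2 (M = -(-3 - 4) - 5 = -1*(-7) - 5 = 7 - 5 = 2)
(M + 135/2)² = (2 + 135/2)² = (139/2)² = 19321/4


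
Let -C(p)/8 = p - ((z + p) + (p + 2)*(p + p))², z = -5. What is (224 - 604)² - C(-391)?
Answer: -738365100360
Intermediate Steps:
C(p) = -8*p + 8*(-5 + p + 2*p*(2 + p))² (C(p) = -8*(p - ((-5 + p) + (p + 2)*(p + p))²) = -8*(p - ((-5 + p) + (2 + p)*(2*p))²) = -8*(p - ((-5 + p) + 2*p*(2 + p))²) = -8*(p - (-5 + p + 2*p*(2 + p))²) = -8*p + 8*(-5 + p + 2*p*(2 + p))²)
(224 - 604)² - C(-391) = (224 - 604)² - (-8*(-391) + 8*(-5 + 2*(-391)² + 5*(-391))²) = (-380)² - (3128 + 8*(-5 + 2*152881 - 1955)²) = 144400 - (3128 + 8*(-5 + 305762 - 1955)²) = 144400 - (3128 + 8*303802²) = 144400 - (3128 + 8*92295655204) = 144400 - (3128 + 738365241632) = 144400 - 1*738365244760 = 144400 - 738365244760 = -738365100360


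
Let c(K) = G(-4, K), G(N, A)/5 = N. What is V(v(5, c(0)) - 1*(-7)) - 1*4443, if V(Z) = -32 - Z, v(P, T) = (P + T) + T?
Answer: -4447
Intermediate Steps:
G(N, A) = 5*N
c(K) = -20 (c(K) = 5*(-4) = -20)
v(P, T) = P + 2*T
V(v(5, c(0)) - 1*(-7)) - 1*4443 = (-32 - ((5 + 2*(-20)) - 1*(-7))) - 1*4443 = (-32 - ((5 - 40) + 7)) - 4443 = (-32 - (-35 + 7)) - 4443 = (-32 - 1*(-28)) - 4443 = (-32 + 28) - 4443 = -4 - 4443 = -4447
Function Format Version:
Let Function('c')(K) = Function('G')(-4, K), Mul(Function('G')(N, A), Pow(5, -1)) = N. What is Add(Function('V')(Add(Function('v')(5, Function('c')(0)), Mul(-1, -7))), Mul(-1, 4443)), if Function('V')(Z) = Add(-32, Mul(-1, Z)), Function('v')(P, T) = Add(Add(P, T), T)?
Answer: -4447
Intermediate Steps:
Function('G')(N, A) = Mul(5, N)
Function('c')(K) = -20 (Function('c')(K) = Mul(5, -4) = -20)
Function('v')(P, T) = Add(P, Mul(2, T))
Add(Function('V')(Add(Function('v')(5, Function('c')(0)), Mul(-1, -7))), Mul(-1, 4443)) = Add(Add(-32, Mul(-1, Add(Add(5, Mul(2, -20)), Mul(-1, -7)))), Mul(-1, 4443)) = Add(Add(-32, Mul(-1, Add(Add(5, -40), 7))), -4443) = Add(Add(-32, Mul(-1, Add(-35, 7))), -4443) = Add(Add(-32, Mul(-1, -28)), -4443) = Add(Add(-32, 28), -4443) = Add(-4, -4443) = -4447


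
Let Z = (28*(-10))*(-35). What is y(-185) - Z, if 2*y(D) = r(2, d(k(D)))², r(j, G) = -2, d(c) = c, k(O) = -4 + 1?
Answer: -9798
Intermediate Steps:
k(O) = -3
Z = 9800 (Z = -280*(-35) = 9800)
y(D) = 2 (y(D) = (½)*(-2)² = (½)*4 = 2)
y(-185) - Z = 2 - 1*9800 = 2 - 9800 = -9798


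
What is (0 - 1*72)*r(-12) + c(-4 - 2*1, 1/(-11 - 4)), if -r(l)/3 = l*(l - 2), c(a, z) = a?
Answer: 36282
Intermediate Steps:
r(l) = -3*l*(-2 + l) (r(l) = -3*l*(l - 2) = -3*l*(-2 + l))
(0 - 1*72)*r(-12) + c(-4 - 2*1, 1/(-11 - 4)) = (0 - 1*72)*(3*(-12)*(2 - 1*(-12))) + (-4 - 2*1) = (0 - 72)*(3*(-12)*(2 + 12)) + (-4 - 2) = -216*(-12)*14 - 6 = -72*(-504) - 6 = 36288 - 6 = 36282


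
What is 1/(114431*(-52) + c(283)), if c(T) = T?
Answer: -1/5950129 ≈ -1.6806e-7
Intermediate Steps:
1/(114431*(-52) + c(283)) = 1/(114431*(-52) + 283) = 1/(-5950412 + 283) = 1/(-5950129) = -1/5950129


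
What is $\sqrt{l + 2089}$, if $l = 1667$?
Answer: $2 \sqrt{939} \approx 61.286$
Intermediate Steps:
$\sqrt{l + 2089} = \sqrt{1667 + 2089} = \sqrt{3756} = 2 \sqrt{939}$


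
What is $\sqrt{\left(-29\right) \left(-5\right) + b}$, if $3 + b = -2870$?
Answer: $2 i \sqrt{682} \approx 52.23 i$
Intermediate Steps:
$b = -2873$ ($b = -3 - 2870 = -2873$)
$\sqrt{\left(-29\right) \left(-5\right) + b} = \sqrt{\left(-29\right) \left(-5\right) - 2873} = \sqrt{145 - 2873} = \sqrt{-2728} = 2 i \sqrt{682}$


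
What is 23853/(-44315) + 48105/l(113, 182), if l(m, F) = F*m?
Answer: 1641212277/911382290 ≈ 1.8008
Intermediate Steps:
23853/(-44315) + 48105/l(113, 182) = 23853/(-44315) + 48105/((182*113)) = 23853*(-1/44315) + 48105/20566 = -23853/44315 + 48105*(1/20566) = -23853/44315 + 48105/20566 = 1641212277/911382290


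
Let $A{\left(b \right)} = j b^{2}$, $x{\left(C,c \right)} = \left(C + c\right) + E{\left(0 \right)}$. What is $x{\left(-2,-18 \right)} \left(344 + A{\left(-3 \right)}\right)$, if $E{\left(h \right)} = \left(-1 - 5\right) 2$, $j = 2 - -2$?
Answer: $-12160$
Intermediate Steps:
$j = 4$ ($j = 2 + 2 = 4$)
$E{\left(h \right)} = -12$ ($E{\left(h \right)} = \left(-6\right) 2 = -12$)
$x{\left(C,c \right)} = -12 + C + c$ ($x{\left(C,c \right)} = \left(C + c\right) - 12 = -12 + C + c$)
$A{\left(b \right)} = 4 b^{2}$
$x{\left(-2,-18 \right)} \left(344 + A{\left(-3 \right)}\right) = \left(-12 - 2 - 18\right) \left(344 + 4 \left(-3\right)^{2}\right) = - 32 \left(344 + 4 \cdot 9\right) = - 32 \left(344 + 36\right) = \left(-32\right) 380 = -12160$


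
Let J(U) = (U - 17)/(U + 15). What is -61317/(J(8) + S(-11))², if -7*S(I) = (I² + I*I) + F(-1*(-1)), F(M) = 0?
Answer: -1589397957/31685641 ≈ -50.161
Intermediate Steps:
S(I) = -2*I²/7 (S(I) = -((I² + I*I) + 0)/7 = -((I² + I²) + 0)/7 = -(2*I² + 0)/7 = -2*I²/7)
J(U) = (-17 + U)/(15 + U)
-61317/(J(8) + S(-11))² = -61317/((-17 + 8)/(15 + 8) - 2/7*(-11)²)² = -61317/(-9/23 - 2/7*121)² = -61317/((1/23)*(-9) - 242/7)² = -61317/(-9/23 - 242/7)² = -61317/((-5629/161)²) = -61317/31685641/25921 = -61317*25921/31685641 = -1589397957/31685641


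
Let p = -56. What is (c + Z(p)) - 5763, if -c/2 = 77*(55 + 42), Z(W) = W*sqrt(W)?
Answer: -20701 - 112*I*sqrt(14) ≈ -20701.0 - 419.07*I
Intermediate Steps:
Z(W) = W**(3/2)
c = -14938 (c = -154*(55 + 42) = -154*97 = -2*7469 = -14938)
(c + Z(p)) - 5763 = (-14938 + (-56)**(3/2)) - 5763 = (-14938 - 112*I*sqrt(14)) - 5763 = -20701 - 112*I*sqrt(14)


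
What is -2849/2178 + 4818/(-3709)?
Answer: -1914595/734382 ≈ -2.6071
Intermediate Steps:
-2849/2178 + 4818/(-3709) = -2849*1/2178 + 4818*(-1/3709) = -259/198 - 4818/3709 = -1914595/734382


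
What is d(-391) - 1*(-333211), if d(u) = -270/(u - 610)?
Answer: 333544481/1001 ≈ 3.3321e+5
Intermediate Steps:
d(u) = -270/(-610 + u)
d(-391) - 1*(-333211) = -270/(-610 - 391) - 1*(-333211) = -270/(-1001) + 333211 = -270*(-1/1001) + 333211 = 270/1001 + 333211 = 333544481/1001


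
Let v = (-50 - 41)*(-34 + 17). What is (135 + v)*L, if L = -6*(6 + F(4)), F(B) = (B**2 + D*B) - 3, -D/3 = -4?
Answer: -676164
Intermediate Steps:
D = 12 (D = -3*(-4) = 12)
v = 1547 (v = -91*(-17) = 1547)
F(B) = -3 + B**2 + 12*B (F(B) = (B**2 + 12*B) - 3 = -3 + B**2 + 12*B)
L = -402 (L = -6*(6 + (-3 + 4**2 + 12*4)) = -6*(6 + (-3 + 16 + 48)) = -6*(6 + 61) = -6*67 = -402)
(135 + v)*L = (135 + 1547)*(-402) = 1682*(-402) = -676164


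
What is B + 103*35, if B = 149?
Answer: 3754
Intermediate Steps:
B + 103*35 = 149 + 103*35 = 149 + 3605 = 3754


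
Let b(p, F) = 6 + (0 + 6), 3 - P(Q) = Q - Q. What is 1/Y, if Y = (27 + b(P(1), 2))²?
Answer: 1/1521 ≈ 0.00065746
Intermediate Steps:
P(Q) = 3 (P(Q) = 3 - (Q - Q) = 3 - 1*0 = 3 + 0 = 3)
b(p, F) = 12 (b(p, F) = 6 + 6 = 12)
Y = 1521 (Y = (27 + 12)² = 39² = 1521)
1/Y = 1/1521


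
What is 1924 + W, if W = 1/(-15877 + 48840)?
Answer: 63420813/32963 ≈ 1924.0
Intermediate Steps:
W = 1/32963 ≈ 3.0337e-5
1924 + W = 1924 + 1/32963 = 63420813/32963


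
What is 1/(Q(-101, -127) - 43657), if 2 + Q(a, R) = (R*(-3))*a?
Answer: -1/82140 ≈ -1.2174e-5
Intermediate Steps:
Q(a, R) = -2 - 3*R*a (Q(a, R) = -2 + (R*(-3))*a = -2 + (-3*R)*a = -2 - 3*R*a)
1/(Q(-101, -127) - 43657) = 1/((-2 - 3*(-127)*(-101)) - 43657) = 1/((-2 - 38481) - 43657) = 1/(-38483 - 43657) = 1/(-82140) = -1/82140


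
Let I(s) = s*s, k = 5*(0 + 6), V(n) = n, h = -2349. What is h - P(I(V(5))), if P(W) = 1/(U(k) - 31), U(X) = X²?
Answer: -2041282/869 ≈ -2349.0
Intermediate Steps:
k = 30 (k = 5*6 = 30)
I(s) = s²
P(W) = 1/869 (P(W) = 1/(30² - 31) = 1/(900 - 31) = 1/869)
h - P(I(V(5))) = -2349 - 1*1/869 = -2349 - 1/869 = -2041282/869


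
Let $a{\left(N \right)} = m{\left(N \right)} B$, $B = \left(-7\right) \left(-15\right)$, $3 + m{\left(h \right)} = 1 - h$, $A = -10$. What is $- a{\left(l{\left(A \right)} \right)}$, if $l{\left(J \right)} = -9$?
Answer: $-735$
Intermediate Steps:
$m{\left(h \right)} = -2 - h$ ($m{\left(h \right)} = -3 - \left(-1 + h\right) = -2 - h$)
$B = 105$
$a{\left(N \right)} = -210 - 105 N$ ($a{\left(N \right)} = \left(-2 - N\right) 105 = -210 - 105 N$)
$- a{\left(l{\left(A \right)} \right)} = - (-210 - -945) = - (-210 + 945) = \left(-1\right) 735 = -735$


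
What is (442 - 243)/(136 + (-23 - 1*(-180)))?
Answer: 199/293 ≈ 0.67918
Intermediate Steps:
(442 - 243)/(136 + (-23 - 1*(-180))) = 199/(136 + (-23 + 180)) = 199/(136 + 157) = 199/293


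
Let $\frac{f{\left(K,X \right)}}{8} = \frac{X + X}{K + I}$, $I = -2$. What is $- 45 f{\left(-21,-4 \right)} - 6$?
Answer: $- \frac{3018}{23} \approx -131.22$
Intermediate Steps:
$f{\left(K,X \right)} = \frac{16 X}{-2 + K}$ ($f{\left(K,X \right)} = 8 \frac{X + X}{K - 2} = 8 \frac{2 X}{-2 + K} = \frac{16 X}{-2 + K}$)
$- 45 f{\left(-21,-4 \right)} - 6 = - 45 \cdot 16 \left(-4\right) \frac{1}{-2 - 21} - 6 = - 45 \cdot 16 \left(-4\right) \frac{1}{-23} - 6 = - 45 \cdot 16 \left(-4\right) \left(- \frac{1}{23}\right) - 6 = \left(-45\right) \frac{64}{23} - 6 = - \frac{2880}{23} - 6 = - \frac{3018}{23}$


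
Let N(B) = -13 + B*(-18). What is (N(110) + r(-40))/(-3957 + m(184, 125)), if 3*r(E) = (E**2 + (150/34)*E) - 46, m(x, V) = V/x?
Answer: 4797800/12375371 ≈ 0.38769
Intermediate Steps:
r(E) = -46/3 + E**2/3 + 25*E/17 (r(E) = ((E**2 + (150/34)*E) - 46)/3 = ((E**2 + (150*(1/34))*E) - 46)/3 = ((E**2 + 75*E/17) - 46)/3 = (-46 + E**2 + 75*E/17)/3 = -46/3 + E**2/3 + 25*E/17)
N(B) = -13 - 18*B
(N(110) + r(-40))/(-3957 + m(184, 125)) = ((-13 - 18*110) + (-46/3 + (1/3)*(-40)**2 + (25/17)*(-40)))/(-3957 + 125/184) = ((-13 - 1980) + (-46/3 + (1/3)*1600 - 1000/17))/(-3957 + 125*(1/184)) = (-1993 + (-46/3 + 1600/3 - 1000/17))/(-3957 + 125/184) = (-1993 + 7806/17)/(-727963/184) = -26075/17*(-184/727963) = 4797800/12375371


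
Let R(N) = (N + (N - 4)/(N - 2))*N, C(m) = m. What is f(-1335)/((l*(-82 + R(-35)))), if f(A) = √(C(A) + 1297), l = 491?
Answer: 37*I*√38/20094666 ≈ 1.135e-5*I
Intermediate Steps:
R(N) = N*(N + (-4 + N)/(-2 + N)) (R(N) = (N + (-4 + N)/(-2 + N))*N = N*(N + (-4 + N)/(-2 + N)))
f(A) = √(1297 + A) (f(A) = √(A + 1297) = √(1297 + A))
f(-1335)/((l*(-82 + R(-35)))) = √(1297 - 1335)/((491*(-82 - 35*(-4 + (-35)² - 1*(-35))/(-2 - 35)))) = √(-38)/((491*(-82 - 35*(-4 + 1225 + 35)/(-37)))) = (I*√38)/((491*(-82 - 35*(-1/37)*1256))) = (I*√38)/((491*(-82 + 43960/37))) = (I*√38)/((491*(40926/37))) = (I*√38)/(20094666/37) = (I*√38)*(37/20094666) = 37*I*√38/20094666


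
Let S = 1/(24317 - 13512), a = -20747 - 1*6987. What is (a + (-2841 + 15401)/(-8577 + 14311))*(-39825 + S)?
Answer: 34212629692162152/30977935 ≈ 1.1044e+9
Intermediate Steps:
a = -27734 (a = -20747 - 6987 = -27734)
S = 1/10805 ≈ 9.2550e-5
(a + (-2841 + 15401)/(-8577 + 14311))*(-39825 + S) = (-27734 + (-2841 + 15401)/(-8577 + 14311))*(-39825 + 1/10805) = (-27734 + 12560/5734)*(-430309124/10805) = (-27734 + 12560*(1/5734))*(-430309124/10805) = (-27734 + 6280/2867)*(-430309124/10805) = -79507098/2867*(-430309124/10805) = 34212629692162152/30977935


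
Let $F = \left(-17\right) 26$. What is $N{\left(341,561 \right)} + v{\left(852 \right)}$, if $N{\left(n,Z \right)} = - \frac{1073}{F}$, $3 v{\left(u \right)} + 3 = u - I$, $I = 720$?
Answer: $\frac{20079}{442} \approx 45.428$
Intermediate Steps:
$F = -442$
$v{\left(u \right)} = -241 + \frac{u}{3}$ ($v{\left(u \right)} = -1 + \frac{u - 720}{3} = -1 + \frac{-720 + u}{3} = -1 + \left(-240 + \frac{u}{3}\right) = -241 + \frac{u}{3}$)
$N{\left(n,Z \right)} = \frac{1073}{442}$ ($N{\left(n,Z \right)} = - \frac{1073}{-442} = \left(-1073\right) \left(- \frac{1}{442}\right) = \frac{1073}{442}$)
$N{\left(341,561 \right)} + v{\left(852 \right)} = \frac{1073}{442} + \left(-241 + \frac{1}{3} \cdot 852\right) = \frac{1073}{442} + \left(-241 + 284\right) = \frac{1073}{442} + 43 = \frac{20079}{442}$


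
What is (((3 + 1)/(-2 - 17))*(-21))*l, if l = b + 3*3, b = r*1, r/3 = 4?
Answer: 1764/19 ≈ 92.842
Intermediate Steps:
r = 12 (r = 3*4 = 12)
b = 12 (b = 12*1 = 12)
l = 21 (l = 12 + 3*3 = 12 + 9 = 21)
(((3 + 1)/(-2 - 17))*(-21))*l = (((3 + 1)/(-2 - 17))*(-21))*21 = ((4/(-19))*(-21))*21 = ((4*(-1/19))*(-21))*21 = -4/19*(-21)*21 = (84/19)*21 = 1764/19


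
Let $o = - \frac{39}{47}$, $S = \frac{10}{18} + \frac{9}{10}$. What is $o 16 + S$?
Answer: $- \frac{50003}{4230} \approx -11.821$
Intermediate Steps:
$S = \frac{131}{90}$ ($S = 10 \cdot \frac{1}{18} + 9 \cdot \frac{1}{10} = \frac{5}{9} + \frac{9}{10} = \frac{131}{90} \approx 1.4556$)
$o = - \frac{39}{47}$ ($o = \left(-39\right) \frac{1}{47} = - \frac{39}{47} \approx -0.82979$)
$o 16 + S = \left(- \frac{39}{47}\right) 16 + \frac{131}{90} = - \frac{624}{47} + \frac{131}{90} = - \frac{50003}{4230}$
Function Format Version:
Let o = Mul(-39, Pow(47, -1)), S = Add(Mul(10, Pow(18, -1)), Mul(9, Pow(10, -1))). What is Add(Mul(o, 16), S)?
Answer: Rational(-50003, 4230) ≈ -11.821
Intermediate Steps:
S = Rational(131, 90) (S = Add(Mul(10, Rational(1, 18)), Mul(9, Rational(1, 10))) = Add(Rational(5, 9), Rational(9, 10)) = Rational(131, 90) ≈ 1.4556)
o = Rational(-39, 47) (o = Mul(-39, Rational(1, 47)) = Rational(-39, 47) ≈ -0.82979)
Add(Mul(o, 16), S) = Add(Mul(Rational(-39, 47), 16), Rational(131, 90)) = Add(Rational(-624, 47), Rational(131, 90)) = Rational(-50003, 4230)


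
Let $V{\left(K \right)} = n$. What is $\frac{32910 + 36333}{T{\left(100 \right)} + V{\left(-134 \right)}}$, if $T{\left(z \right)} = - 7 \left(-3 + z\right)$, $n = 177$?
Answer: $- \frac{69243}{502} \approx -137.93$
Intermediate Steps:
$V{\left(K \right)} = 177$
$T{\left(z \right)} = 21 - 7 z$
$\frac{32910 + 36333}{T{\left(100 \right)} + V{\left(-134 \right)}} = \frac{32910 + 36333}{\left(21 - 700\right) + 177} = \frac{69243}{\left(21 - 700\right) + 177} = \frac{69243}{-679 + 177} = \frac{69243}{-502} = 69243 \left(- \frac{1}{502}\right) = - \frac{69243}{502}$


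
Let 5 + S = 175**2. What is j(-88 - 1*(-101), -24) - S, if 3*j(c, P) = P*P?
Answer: -30428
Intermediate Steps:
j(c, P) = P**2/3 (j(c, P) = (P*P)/3 = P**2/3)
S = 30620 (S = -5 + 175**2 = -5 + 30625 = 30620)
j(-88 - 1*(-101), -24) - S = (1/3)*(-24)**2 - 1*30620 = (1/3)*576 - 30620 = 192 - 30620 = -30428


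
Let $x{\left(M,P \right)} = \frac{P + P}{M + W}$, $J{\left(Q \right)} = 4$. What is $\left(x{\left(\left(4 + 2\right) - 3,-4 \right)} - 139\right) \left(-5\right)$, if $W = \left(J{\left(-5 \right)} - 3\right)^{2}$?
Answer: $705$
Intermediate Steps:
$W = 1$ ($W = \left(4 - 3\right)^{2} = 1^{2} = 1$)
$x{\left(M,P \right)} = \frac{2 P}{1 + M}$ ($x{\left(M,P \right)} = \frac{P + P}{M + 1} = \frac{2 P}{1 + M}$)
$\left(x{\left(\left(4 + 2\right) - 3,-4 \right)} - 139\right) \left(-5\right) = \left(2 \left(-4\right) \frac{1}{1 + \left(\left(4 + 2\right) - 3\right)} - 139\right) \left(-5\right) = \left(2 \left(-4\right) \frac{1}{1 + \left(6 - 3\right)} - 139\right) \left(-5\right) = \left(2 \left(-4\right) \frac{1}{1 + 3} - 139\right) \left(-5\right) = \left(2 \left(-4\right) \frac{1}{4} - 139\right) \left(-5\right) = \left(-2 - 139\right) \left(-5\right) = \left(-141\right) \left(-5\right) = 705$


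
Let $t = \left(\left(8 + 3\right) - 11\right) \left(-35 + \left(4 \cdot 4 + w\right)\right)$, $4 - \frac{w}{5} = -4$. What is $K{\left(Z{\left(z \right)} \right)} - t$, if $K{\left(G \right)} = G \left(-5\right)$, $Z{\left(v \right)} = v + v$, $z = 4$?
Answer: $-40$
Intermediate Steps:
$w = 40$ ($w = 20 - -20 = 20 + 20 = 40$)
$Z{\left(v \right)} = 2 v$
$K{\left(G \right)} = - 5 G$
$t = 0$ ($t = \left(\left(8 + 3\right) - 11\right) \left(-35 + \left(4 \cdot 4 + 40\right)\right) = \left(11 - 11\right) \left(-35 + \left(16 + 40\right)\right) = 0 \left(-35 + 56\right) = 0 \cdot 21 = 0$)
$K{\left(Z{\left(z \right)} \right)} - t = - 5 \cdot 2 \cdot 4 - 0 = \left(-5\right) 8 + 0 = -40 + 0 = -40$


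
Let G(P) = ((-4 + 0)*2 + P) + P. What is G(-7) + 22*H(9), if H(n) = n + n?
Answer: 374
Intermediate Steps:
G(P) = -8 + 2*P (G(P) = (-4*2 + P) + P = (-8 + P) + P = -8 + 2*P)
H(n) = 2*n
G(-7) + 22*H(9) = (-8 + 2*(-7)) + 22*(2*9) = (-8 - 14) + 22*18 = -22 + 396 = 374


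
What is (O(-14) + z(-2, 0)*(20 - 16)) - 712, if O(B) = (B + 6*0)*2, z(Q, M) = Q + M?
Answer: -748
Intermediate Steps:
z(Q, M) = M + Q
O(B) = 2*B (O(B) = (B + 0)*2 = B*2 = 2*B)
(O(-14) + z(-2, 0)*(20 - 16)) - 712 = (2*(-14) + (0 - 2)*(20 - 16)) - 712 = (-28 - 2*4) - 712 = (-28 - 8) - 712 = -36 - 712 = -748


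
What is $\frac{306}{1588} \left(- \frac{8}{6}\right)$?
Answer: $- \frac{102}{397} \approx -0.25693$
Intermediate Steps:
$\frac{306}{1588} \left(- \frac{8}{6}\right) = 306 \cdot \frac{1}{1588} \left(\left(-8\right) \frac{1}{6}\right) = \frac{153}{794} \left(- \frac{4}{3}\right) = - \frac{102}{397}$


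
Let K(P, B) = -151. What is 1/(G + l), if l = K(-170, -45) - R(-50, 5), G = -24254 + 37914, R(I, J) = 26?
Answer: 1/13483 ≈ 7.4168e-5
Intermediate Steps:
G = 13660
l = -177 (l = -151 - 1*26 = -151 - 26 = -177)
1/(G + l) = 1/(13660 - 177) = 1/13483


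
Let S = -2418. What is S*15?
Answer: -36270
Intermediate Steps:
S*15 = -2418*15 = -36270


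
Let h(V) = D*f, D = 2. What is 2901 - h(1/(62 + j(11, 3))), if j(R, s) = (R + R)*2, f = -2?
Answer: 2905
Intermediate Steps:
j(R, s) = 4*R (j(R, s) = (2*R)*2 = 4*R)
h(V) = -4 (h(V) = 2*(-2) = -4)
2901 - h(1/(62 + j(11, 3))) = 2901 - 1*(-4) = 2901 + 4 = 2905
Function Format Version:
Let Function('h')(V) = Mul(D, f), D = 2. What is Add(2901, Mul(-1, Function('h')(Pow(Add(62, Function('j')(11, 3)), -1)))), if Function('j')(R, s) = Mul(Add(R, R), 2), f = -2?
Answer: 2905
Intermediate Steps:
Function('j')(R, s) = Mul(4, R) (Function('j')(R, s) = Mul(Mul(2, R), 2) = Mul(4, R))
Function('h')(V) = -4 (Function('h')(V) = Mul(2, -2) = -4)
Add(2901, Mul(-1, Function('h')(Pow(Add(62, Function('j')(11, 3)), -1)))) = Add(2901, Mul(-1, -4)) = Add(2901, 4) = 2905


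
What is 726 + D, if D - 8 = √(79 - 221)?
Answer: 734 + I*√142 ≈ 734.0 + 11.916*I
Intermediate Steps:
D = 8 + I*√142 (D = 8 + √(79 - 221) = 8 + √(-142) = 8 + I*√142 ≈ 8.0 + 11.916*I)
726 + D = 726 + (8 + I*√142) = 734 + I*√142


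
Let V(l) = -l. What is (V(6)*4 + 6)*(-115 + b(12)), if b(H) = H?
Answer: 1854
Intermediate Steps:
(V(6)*4 + 6)*(-115 + b(12)) = (-1*6*4 + 6)*(-115 + 12) = (-6*4 + 6)*(-103) = (-24 + 6)*(-103) = -18*(-103) = 1854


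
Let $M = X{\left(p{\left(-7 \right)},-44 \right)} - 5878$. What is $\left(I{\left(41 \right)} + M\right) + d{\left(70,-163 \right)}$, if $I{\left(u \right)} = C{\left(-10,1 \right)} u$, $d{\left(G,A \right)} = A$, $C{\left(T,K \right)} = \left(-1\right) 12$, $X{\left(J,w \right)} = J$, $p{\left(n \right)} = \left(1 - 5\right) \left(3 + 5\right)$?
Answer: $-6565$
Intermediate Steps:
$p{\left(n \right)} = -32$ ($p{\left(n \right)} = \left(-4\right) 8 = -32$)
$C{\left(T,K \right)} = -12$
$I{\left(u \right)} = - 12 u$
$M = -5910$ ($M = -32 - 5878 = -5910$)
$\left(I{\left(41 \right)} + M\right) + d{\left(70,-163 \right)} = \left(\left(-12\right) 41 - 5910\right) - 163 = \left(-492 - 5910\right) - 163 = -6402 - 163 = -6565$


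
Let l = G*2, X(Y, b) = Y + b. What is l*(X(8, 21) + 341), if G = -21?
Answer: -15540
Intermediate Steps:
l = -42 (l = -21*2 = -42)
l*(X(8, 21) + 341) = -42*((8 + 21) + 341) = -42*(29 + 341) = -42*370 = -15540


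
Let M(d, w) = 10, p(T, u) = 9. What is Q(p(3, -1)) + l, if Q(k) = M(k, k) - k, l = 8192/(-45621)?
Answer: 37429/45621 ≈ 0.82043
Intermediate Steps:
l = -8192/45621 (l = 8192*(-1/45621) = -8192/45621 ≈ -0.17957)
Q(k) = 10 - k
Q(p(3, -1)) + l = (10 - 1*9) - 8192/45621 = (10 - 9) - 8192/45621 = 1 - 8192/45621 = 37429/45621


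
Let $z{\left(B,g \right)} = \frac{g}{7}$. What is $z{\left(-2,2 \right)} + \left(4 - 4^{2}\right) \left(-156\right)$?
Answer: $\frac{13106}{7} \approx 1872.3$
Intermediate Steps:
$z{\left(B,g \right)} = \frac{g}{7}$ ($z{\left(B,g \right)} = g \frac{1}{7} = \frac{g}{7}$)
$z{\left(-2,2 \right)} + \left(4 - 4^{2}\right) \left(-156\right) = \frac{1}{7} \cdot 2 + \left(4 - 4^{2}\right) \left(-156\right) = \frac{2}{7} + \left(4 - 16\right) \left(-156\right) = \frac{2}{7} - -1872 = \frac{2}{7} + 1872 = \frac{13106}{7}$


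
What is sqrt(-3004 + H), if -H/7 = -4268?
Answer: 2*sqrt(6718) ≈ 163.93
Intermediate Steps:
H = 29876 (H = -7*(-4268) = 29876)
sqrt(-3004 + H) = sqrt(-3004 + 29876) = sqrt(26872) = 2*sqrt(6718)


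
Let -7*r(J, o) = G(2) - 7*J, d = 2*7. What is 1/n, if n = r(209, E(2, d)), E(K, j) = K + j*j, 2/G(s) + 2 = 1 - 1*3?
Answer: 14/2927 ≈ 0.0047831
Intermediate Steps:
G(s) = -½ (G(s) = 2/(-2 + (1 - 1*3)) = 2/(-2 + (1 - 3)) = 2/(-2 - 2) = 2/(-4) = 2*(-¼) = -½)
d = 14
E(K, j) = K + j²
r(J, o) = 1/14 + J (r(J, o) = -(-½ - 7*J)/7 = 1/14 + J)
n = 2927/14 (n = 1/14 + 209 = 2927/14 ≈ 209.07)
1/n = 1/(2927/14) = 14/2927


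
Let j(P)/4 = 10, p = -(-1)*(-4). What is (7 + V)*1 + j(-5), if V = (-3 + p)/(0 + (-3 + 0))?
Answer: 148/3 ≈ 49.333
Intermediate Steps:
p = -4 (p = -1*4 = -4)
j(P) = 40 (j(P) = 4*10 = 40)
V = 7/3 (V = (-3 - 4)/(0 + (-3 + 0)) = -7/(0 - 3) = -7/(-3) = -7*(-⅓) = 7/3 ≈ 2.3333)
(7 + V)*1 + j(-5) = (7 + 7/3)*1 + 40 = (28/3)*1 + 40 = 28/3 + 40 = 148/3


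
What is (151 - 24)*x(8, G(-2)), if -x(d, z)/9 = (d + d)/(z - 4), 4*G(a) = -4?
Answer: 18288/5 ≈ 3657.6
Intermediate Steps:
G(a) = -1 (G(a) = (¼)*(-4) = -1)
x(d, z) = -18*d/(-4 + z) (x(d, z) = -9*(d + d)/(z - 4) = -9*2*d/(-4 + z) = -18*d/(-4 + z))
(151 - 24)*x(8, G(-2)) = (151 - 24)*(-18*8/(-4 - 1)) = 127*(-18*8/(-5)) = 127*(-18*8*(-⅕)) = 127*(144/5) = 18288/5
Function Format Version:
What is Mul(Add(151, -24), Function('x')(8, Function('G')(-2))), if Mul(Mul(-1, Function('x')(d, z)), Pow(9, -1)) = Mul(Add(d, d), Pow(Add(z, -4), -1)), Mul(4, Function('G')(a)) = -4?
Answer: Rational(18288, 5) ≈ 3657.6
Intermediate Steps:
Function('G')(a) = -1 (Function('G')(a) = Mul(Rational(1, 4), -4) = -1)
Function('x')(d, z) = Mul(-18, d, Pow(Add(-4, z), -1)) (Function('x')(d, z) = Mul(-9, Mul(Add(d, d), Pow(Add(z, -4), -1))) = Mul(-9, Mul(Mul(2, d), Pow(Add(-4, z), -1))) = Mul(-9, Mul(2, d, Pow(Add(-4, z), -1))) = Mul(-18, d, Pow(Add(-4, z), -1)))
Mul(Add(151, -24), Function('x')(8, Function('G')(-2))) = Mul(Add(151, -24), Mul(-18, 8, Pow(Add(-4, -1), -1))) = Mul(127, Mul(-18, 8, Pow(-5, -1))) = Mul(127, Mul(-18, 8, Rational(-1, 5))) = Mul(127, Rational(144, 5)) = Rational(18288, 5)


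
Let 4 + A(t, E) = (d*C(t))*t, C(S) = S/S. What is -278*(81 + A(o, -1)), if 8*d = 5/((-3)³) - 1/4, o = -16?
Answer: -584495/27 ≈ -21648.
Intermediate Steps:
C(S) = 1
d = -47/864 (d = (5/((-3)³) - 1/4)/8 = (5/(-27) - 1*¼)/8 = (5*(-1/27) - ¼)/8 = (-5/27 - ¼)/8 = (⅛)*(-47/108) = -47/864 ≈ -0.054398)
A(t, E) = -4 - 47*t/864 (A(t, E) = -4 + (-47/864*1)*t = -4 - 47*t/864)
-278*(81 + A(o, -1)) = -278*(81 + (-4 - 47/864*(-16))) = -278*(81 + (-4 + 47/54)) = -278*(81 - 169/54) = -278*4205/54 = -584495/27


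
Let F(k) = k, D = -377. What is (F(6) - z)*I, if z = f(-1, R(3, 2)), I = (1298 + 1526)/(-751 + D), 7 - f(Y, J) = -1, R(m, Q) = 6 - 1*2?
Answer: 706/141 ≈ 5.0071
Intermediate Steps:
R(m, Q) = 4 (R(m, Q) = 6 - 2 = 4)
f(Y, J) = 8 (f(Y, J) = 7 - 1*(-1) = 7 + 1 = 8)
I = -353/141 (I = (1298 + 1526)/(-751 - 377) = 2824/(-1128) = 2824*(-1/1128) = -353/141 ≈ -2.5035)
z = 8
(F(6) - z)*I = (6 - 1*8)*(-353/141) = (6 - 8)*(-353/141) = -2*(-353/141) = 706/141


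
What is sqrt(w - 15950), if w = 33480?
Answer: sqrt(17530) ≈ 132.40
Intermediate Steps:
sqrt(w - 15950) = sqrt(33480 - 15950) = sqrt(17530)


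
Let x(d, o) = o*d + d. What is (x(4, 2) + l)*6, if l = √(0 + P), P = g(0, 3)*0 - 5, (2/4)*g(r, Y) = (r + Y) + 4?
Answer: 72 + 6*I*√5 ≈ 72.0 + 13.416*I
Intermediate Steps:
g(r, Y) = 8 + 2*Y + 2*r (g(r, Y) = 2*((r + Y) + 4) = 2*((Y + r) + 4) = 2*(4 + Y + r) = 8 + 2*Y + 2*r)
P = -5 (P = (8 + 2*3 + 2*0)*0 - 5 = (8 + 6 + 0)*0 - 5 = 14*0 - 5 = 0 - 5 = -5)
l = I*√5 (l = √(0 - 5) = √(-5) = I*√5 ≈ 2.2361*I)
x(d, o) = d + d*o (x(d, o) = d*o + d = d + d*o)
(x(4, 2) + l)*6 = (4*(1 + 2) + I*√5)*6 = (4*3 + I*√5)*6 = (12 + I*√5)*6 = 72 + 6*I*√5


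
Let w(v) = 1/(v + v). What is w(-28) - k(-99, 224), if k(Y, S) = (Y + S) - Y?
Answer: -12545/56 ≈ -224.02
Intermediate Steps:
k(Y, S) = S (k(Y, S) = (S + Y) - Y = S)
w(v) = 1/(2*v)
w(-28) - k(-99, 224) = (½)/(-28) - 1*224 = (½)*(-1/28) - 224 = -1/56 - 224 = -12545/56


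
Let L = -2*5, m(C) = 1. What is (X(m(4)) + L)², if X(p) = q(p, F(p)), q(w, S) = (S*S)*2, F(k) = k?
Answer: 64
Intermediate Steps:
L = -10
q(w, S) = 2*S² (q(w, S) = S²*2 = 2*S²)
X(p) = 2*p²
(X(m(4)) + L)² = (2*1² - 10)² = (2*1 - 10)² = (2 - 10)² = (-8)² = 64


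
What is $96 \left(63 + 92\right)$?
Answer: $14880$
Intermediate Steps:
$96 \left(63 + 92\right) = 96 \cdot 155 = 14880$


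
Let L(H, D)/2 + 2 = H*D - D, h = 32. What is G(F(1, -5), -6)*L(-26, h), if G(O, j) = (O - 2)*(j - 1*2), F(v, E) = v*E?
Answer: -96992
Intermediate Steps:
F(v, E) = E*v
L(H, D) = -4 - 2*D + 2*D*H (L(H, D) = -4 + 2*(H*D - D) = -4 + 2*(D*H - D) = -4 + 2*(-D + D*H) = -4 + (-2*D + 2*D*H) = -4 - 2*D + 2*D*H)
G(O, j) = (-2 + O)*(-2 + j) (G(O, j) = (-2 + O)*(j - 2) = (-2 + O)*(-2 + j))
G(F(1, -5), -6)*L(-26, h) = (4 - (-10) - 2*(-6) - 5*1*(-6))*(-4 - 2*32 + 2*32*(-26)) = (4 - 2*(-5) + 12 - 5*(-6))*(-4 - 64 - 1664) = (4 + 10 + 12 + 30)*(-1732) = 56*(-1732) = -96992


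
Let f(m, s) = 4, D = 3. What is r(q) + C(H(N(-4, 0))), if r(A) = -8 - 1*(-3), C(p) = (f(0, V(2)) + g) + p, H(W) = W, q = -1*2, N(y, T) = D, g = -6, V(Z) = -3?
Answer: -4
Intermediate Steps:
N(y, T) = 3
q = -2
C(p) = -2 + p (C(p) = (4 - 6) + p = -2 + p)
r(A) = -5 (r(A) = -8 + 3 = -5)
r(q) + C(H(N(-4, 0))) = -5 + (-2 + 3) = -5 + 1 = -4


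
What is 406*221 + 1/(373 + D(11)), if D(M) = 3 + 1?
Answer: 33826703/377 ≈ 89726.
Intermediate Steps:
D(M) = 4
406*221 + 1/(373 + D(11)) = 406*221 + 1/(373 + 4) = 89726 + 1/377 = 33826703/377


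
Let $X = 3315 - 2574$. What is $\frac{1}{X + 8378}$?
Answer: $\frac{1}{9119} \approx 0.00010966$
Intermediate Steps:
$X = 741$
$\frac{1}{X + 8378} = \frac{1}{741 + 8378} = \frac{1}{9119}$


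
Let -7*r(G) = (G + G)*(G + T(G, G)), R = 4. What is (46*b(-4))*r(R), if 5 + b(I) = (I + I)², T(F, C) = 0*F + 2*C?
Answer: -260544/7 ≈ -37221.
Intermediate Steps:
T(F, C) = 2*C (T(F, C) = 0 + 2*C = 2*C)
b(I) = -5 + 4*I² (b(I) = -5 + (I + I)² = -5 + (2*I)² = -5 + 4*I²)
r(G) = -6*G²/7 (r(G) = -(G + G)*(G + 2*G)/7 = -2*G*3*G/7 = -6*G²/7)
(46*b(-4))*r(R) = (46*(-5 + 4*(-4)²))*(-6/7*4²) = (46*(-5 + 4*16))*(-6/7*16) = (46*(-5 + 64))*(-96/7) = (46*59)*(-96/7) = 2714*(-96/7) = -260544/7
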